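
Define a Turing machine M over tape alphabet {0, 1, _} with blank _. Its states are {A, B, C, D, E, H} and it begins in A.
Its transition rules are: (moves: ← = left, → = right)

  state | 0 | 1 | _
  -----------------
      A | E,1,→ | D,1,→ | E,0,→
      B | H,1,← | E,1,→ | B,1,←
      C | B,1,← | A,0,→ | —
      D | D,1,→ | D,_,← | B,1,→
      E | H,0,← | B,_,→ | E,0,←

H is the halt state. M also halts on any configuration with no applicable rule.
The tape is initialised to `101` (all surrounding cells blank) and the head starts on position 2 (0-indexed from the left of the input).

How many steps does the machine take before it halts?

13

A | 10[1]____   read 1 → write 1, move →, go to D
D | 101[_]___   read _ → write 1, move →, go to B
B | 1011[_]__   read _ → write 1, move ←, go to B
B | 101[1]1__   read 1 → write 1, move →, go to E
E | 1011[1]__   read 1 → write _, move →, go to B
B | 1011_[_]_   read _ → write 1, move ←, go to B
B | 1011[_]1_   read _ → write 1, move ←, go to B
B | 101[1]11_   read 1 → write 1, move →, go to E
E | 1011[1]1_   read 1 → write _, move →, go to B
B | 1011_[1]_   read 1 → write 1, move →, go to E
E | 1011_1[_]   read _ → write 0, move ←, go to E
E | 1011_[1]0   read 1 → write _, move →, go to B
B | 1011__[0]   read 0 → write 1, move ←, go to H
H | 1011_[_]1
M halts after 13 transitions.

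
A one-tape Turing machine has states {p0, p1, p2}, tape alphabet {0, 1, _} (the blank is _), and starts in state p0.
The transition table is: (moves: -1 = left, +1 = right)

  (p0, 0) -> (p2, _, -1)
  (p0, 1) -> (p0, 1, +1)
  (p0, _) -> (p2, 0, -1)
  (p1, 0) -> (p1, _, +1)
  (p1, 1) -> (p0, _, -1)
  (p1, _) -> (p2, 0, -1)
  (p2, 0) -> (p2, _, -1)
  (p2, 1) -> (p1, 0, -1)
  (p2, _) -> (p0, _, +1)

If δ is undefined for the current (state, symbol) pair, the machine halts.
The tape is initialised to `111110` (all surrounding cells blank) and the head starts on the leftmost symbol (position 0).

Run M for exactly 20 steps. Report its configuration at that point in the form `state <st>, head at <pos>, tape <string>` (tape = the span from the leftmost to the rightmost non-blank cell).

p0 | __[1]11110   read 1 → write 1, move +1, go to p0
p0 | __1[1]1110   read 1 → write 1, move +1, go to p0
p0 | __11[1]110   read 1 → write 1, move +1, go to p0
p0 | __111[1]10   read 1 → write 1, move +1, go to p0
p0 | __1111[1]0   read 1 → write 1, move +1, go to p0
p0 | __11111[0]   read 0 → write _, move -1, go to p2
p2 | __1111[1]_   read 1 → write 0, move -1, go to p1
p1 | __111[1]0_   read 1 → write _, move -1, go to p0
p0 | __11[1]_0_   read 1 → write 1, move +1, go to p0
p0 | __111[_]0_   read _ → write 0, move -1, go to p2
p2 | __11[1]00_   read 1 → write 0, move -1, go to p1
p1 | __1[1]000_   read 1 → write _, move -1, go to p0
p0 | __[1]_000_   read 1 → write 1, move +1, go to p0
p0 | __1[_]000_   read _ → write 0, move -1, go to p2
p2 | __[1]0000_   read 1 → write 0, move -1, go to p1
p1 | _[_]00000_   read _ → write 0, move -1, go to p2
p2 | [_]000000_   read _ → write _, move +1, go to p0
p0 | _[0]00000_   read 0 → write _, move -1, go to p2
p2 | [_]_00000_   read _ → write _, move +1, go to p0
p0 | _[_]00000_   read _ → write 0, move -1, go to p2
p2 | [_]000000_
After 20 steps: state p2, head at -2, tape 000000.

state p2, head at -2, tape 000000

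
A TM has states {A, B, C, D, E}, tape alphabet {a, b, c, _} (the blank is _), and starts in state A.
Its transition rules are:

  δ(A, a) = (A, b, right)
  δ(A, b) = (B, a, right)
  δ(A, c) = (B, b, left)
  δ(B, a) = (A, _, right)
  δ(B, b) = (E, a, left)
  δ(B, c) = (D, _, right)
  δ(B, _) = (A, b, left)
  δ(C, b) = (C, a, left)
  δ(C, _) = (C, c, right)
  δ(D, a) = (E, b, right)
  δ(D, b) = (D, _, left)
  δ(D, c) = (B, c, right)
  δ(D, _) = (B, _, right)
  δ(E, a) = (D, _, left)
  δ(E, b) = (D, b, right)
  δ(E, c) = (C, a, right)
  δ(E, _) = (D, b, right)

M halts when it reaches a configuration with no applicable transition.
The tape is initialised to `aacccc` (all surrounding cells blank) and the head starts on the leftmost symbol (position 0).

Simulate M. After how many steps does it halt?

25

A | _[a]acccc_   read a → write b, move right, go to A
A | _b[a]cccc_   read a → write b, move right, go to A
A | _bb[c]ccc_   read c → write b, move left, go to B
B | _b[b]bccc_   read b → write a, move left, go to E
E | _[b]abccc_   read b → write b, move right, go to D
D | _b[a]bccc_   read a → write b, move right, go to E
E | _bb[b]ccc_   read b → write b, move right, go to D
D | _bbb[c]cc_   read c → write c, move right, go to B
B | _bbbc[c]c_   read c → write _, move right, go to D
D | _bbbc_[c]_   read c → write c, move right, go to B
B | _bbbc_c[_]   read _ → write b, move left, go to A
A | _bbbc_[c]b   read c → write b, move left, go to B
B | _bbbc[_]bb   read _ → write b, move left, go to A
A | _bbb[c]bbb   read c → write b, move left, go to B
B | _bb[b]bbbb   read b → write a, move left, go to E
E | _b[b]abbbb   read b → write b, move right, go to D
D | _bb[a]bbbb   read a → write b, move right, go to E
E | _bbb[b]bbb   read b → write b, move right, go to D
D | _bbbb[b]bb   read b → write _, move left, go to D
D | _bbb[b]_bb   read b → write _, move left, go to D
D | _bb[b]__bb   read b → write _, move left, go to D
D | _b[b]___bb   read b → write _, move left, go to D
D | _[b]____bb   read b → write _, move left, go to D
D | [_]_____bb   read _ → write _, move right, go to B
B | _[_]____bb   read _ → write b, move left, go to A
A | [_]b____bb
M halts after 25 transitions.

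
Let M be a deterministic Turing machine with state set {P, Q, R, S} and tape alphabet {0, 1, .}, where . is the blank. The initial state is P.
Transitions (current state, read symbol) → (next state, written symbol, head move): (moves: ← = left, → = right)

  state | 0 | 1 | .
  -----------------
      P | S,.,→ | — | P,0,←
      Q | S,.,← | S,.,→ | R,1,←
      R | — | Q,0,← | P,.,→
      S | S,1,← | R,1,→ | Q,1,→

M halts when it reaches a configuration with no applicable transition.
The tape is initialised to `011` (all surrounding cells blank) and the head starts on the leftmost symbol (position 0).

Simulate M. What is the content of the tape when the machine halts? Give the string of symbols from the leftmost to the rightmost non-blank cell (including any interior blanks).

10101

P | .[0]11..   read 0 → write ., move →, go to S
S | ..[1]1..   read 1 → write 1, move →, go to R
R | ..1[1]..   read 1 → write 0, move ←, go to Q
Q | ..[1]0..   read 1 → write ., move →, go to S
S | ...[0]..   read 0 → write 1, move ←, go to S
S | ..[.]1..   read . → write 1, move →, go to Q
Q | ..1[1]..   read 1 → write ., move →, go to S
S | ..1.[.].   read . → write 1, move →, go to Q
Q | ..1.1[.]   read . → write 1, move ←, go to R
R | ..1.[1]1   read 1 → write 0, move ←, go to Q
Q | ..1[.]01   read . → write 1, move ←, go to R
R | ..[1]101   read 1 → write 0, move ←, go to Q
Q | .[.]0101   read . → write 1, move ←, go to R
R | [.]10101   read . → write ., move →, go to P
P | .[1]0101
The non-blank tape span at halt is 10101.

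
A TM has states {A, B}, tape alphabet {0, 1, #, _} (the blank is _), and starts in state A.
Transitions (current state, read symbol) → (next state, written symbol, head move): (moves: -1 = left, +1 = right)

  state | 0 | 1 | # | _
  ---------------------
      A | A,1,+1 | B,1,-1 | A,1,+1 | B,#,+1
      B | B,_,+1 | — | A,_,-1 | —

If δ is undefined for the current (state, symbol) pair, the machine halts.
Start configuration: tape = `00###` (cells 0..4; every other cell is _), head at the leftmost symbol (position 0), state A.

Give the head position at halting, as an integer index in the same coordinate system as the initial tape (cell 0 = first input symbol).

A | [0]0###__   read 0 → write 1, move +1, go to A
A | 1[0]###__   read 0 → write 1, move +1, go to A
A | 11[#]##__   read # → write 1, move +1, go to A
A | 111[#]#__   read # → write 1, move +1, go to A
A | 1111[#]__   read # → write 1, move +1, go to A
A | 11111[_]_   read _ → write #, move +1, go to B
B | 11111#[_]
At halt the head is at cell 6.

6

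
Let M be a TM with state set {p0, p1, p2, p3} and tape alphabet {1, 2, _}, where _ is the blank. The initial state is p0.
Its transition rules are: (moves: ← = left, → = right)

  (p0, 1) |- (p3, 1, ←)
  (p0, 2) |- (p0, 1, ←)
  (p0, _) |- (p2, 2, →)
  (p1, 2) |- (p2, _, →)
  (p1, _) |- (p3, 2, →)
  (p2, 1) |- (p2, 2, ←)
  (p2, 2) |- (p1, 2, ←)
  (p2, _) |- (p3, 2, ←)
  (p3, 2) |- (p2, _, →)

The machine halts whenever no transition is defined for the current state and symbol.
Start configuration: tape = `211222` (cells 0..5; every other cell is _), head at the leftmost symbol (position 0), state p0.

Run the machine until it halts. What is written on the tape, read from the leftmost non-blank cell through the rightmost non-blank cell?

state=p0 head=0 tape=__[2]11222_   (p0,2)→(p0,1,←)
state=p0 head=-1 tape=_[_]111222_   (p0,_)→(p2,2,→)
state=p2 head=0 tape=_2[1]11222_   (p2,1)→(p2,2,←)
state=p2 head=-1 tape=_[2]211222_   (p2,2)→(p1,2,←)
state=p1 head=-2 tape=[_]2211222_   (p1,_)→(p3,2,→)
state=p3 head=-1 tape=2[2]211222_   (p3,2)→(p2,_,→)
state=p2 head=0 tape=2_[2]11222_   (p2,2)→(p1,2,←)
state=p1 head=-1 tape=2[_]211222_   (p1,_)→(p3,2,→)
state=p3 head=0 tape=22[2]11222_   (p3,2)→(p2,_,→)
state=p2 head=1 tape=22_[1]1222_   (p2,1)→(p2,2,←)
state=p2 head=0 tape=22[_]21222_   (p2,_)→(p3,2,←)
state=p3 head=-1 tape=2[2]221222_   (p3,2)→(p2,_,→)
state=p2 head=0 tape=2_[2]21222_   (p2,2)→(p1,2,←)
state=p1 head=-1 tape=2[_]221222_   (p1,_)→(p3,2,→)
state=p3 head=0 tape=22[2]21222_   (p3,2)→(p2,_,→)
state=p2 head=1 tape=22_[2]1222_   (p2,2)→(p1,2,←)
state=p1 head=0 tape=22[_]21222_   (p1,_)→(p3,2,→)
state=p3 head=1 tape=222[2]1222_   (p3,2)→(p2,_,→)
state=p2 head=2 tape=222_[1]222_   (p2,1)→(p2,2,←)
state=p2 head=1 tape=222[_]2222_   (p2,_)→(p3,2,←)
state=p3 head=0 tape=22[2]22222_   (p3,2)→(p2,_,→)
state=p2 head=1 tape=22_[2]2222_   (p2,2)→(p1,2,←)
state=p1 head=0 tape=22[_]22222_   (p1,_)→(p3,2,→)
state=p3 head=1 tape=222[2]2222_   (p3,2)→(p2,_,→)
state=p2 head=2 tape=222_[2]222_   (p2,2)→(p1,2,←)
state=p1 head=1 tape=222[_]2222_   (p1,_)→(p3,2,→)
state=p3 head=2 tape=2222[2]222_   (p3,2)→(p2,_,→)
state=p2 head=3 tape=2222_[2]22_   (p2,2)→(p1,2,←)
state=p1 head=2 tape=2222[_]222_   (p1,_)→(p3,2,→)
state=p3 head=3 tape=22222[2]22_   (p3,2)→(p2,_,→)
state=p2 head=4 tape=22222_[2]2_   (p2,2)→(p1,2,←)
state=p1 head=3 tape=22222[_]22_   (p1,_)→(p3,2,→)
state=p3 head=4 tape=222222[2]2_   (p3,2)→(p2,_,→)
state=p2 head=5 tape=222222_[2]_   (p2,2)→(p1,2,←)
state=p1 head=4 tape=222222[_]2_   (p1,_)→(p3,2,→)
state=p3 head=5 tape=2222222[2]_   (p3,2)→(p2,_,→)
state=p2 head=6 tape=2222222_[_]   (p2,_)→(p3,2,←)
state=p3 head=5 tape=2222222[_]2
The non-blank tape span at halt is 2222222_2.

2222222_2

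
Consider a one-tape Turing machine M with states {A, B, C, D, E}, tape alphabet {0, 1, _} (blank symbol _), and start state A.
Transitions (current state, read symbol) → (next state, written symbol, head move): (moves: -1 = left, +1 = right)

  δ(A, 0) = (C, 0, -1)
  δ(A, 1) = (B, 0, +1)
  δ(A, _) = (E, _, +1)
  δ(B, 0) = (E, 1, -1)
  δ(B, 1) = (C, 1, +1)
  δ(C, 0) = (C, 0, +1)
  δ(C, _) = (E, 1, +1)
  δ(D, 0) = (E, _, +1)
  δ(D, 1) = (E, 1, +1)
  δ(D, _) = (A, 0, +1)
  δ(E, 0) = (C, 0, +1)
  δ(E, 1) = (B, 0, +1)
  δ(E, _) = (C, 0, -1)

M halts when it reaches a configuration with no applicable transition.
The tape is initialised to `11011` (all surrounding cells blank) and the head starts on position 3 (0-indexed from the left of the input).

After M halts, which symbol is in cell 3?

0

A | 110[1]1__   read 1 → write 0, move +1, go to B
B | 1100[1]__   read 1 → write 1, move +1, go to C
C | 11001[_]_   read _ → write 1, move +1, go to E
E | 110011[_]   read _ → write 0, move -1, go to C
C | 11001[1]0
Cell 3 holds 0 when M halts.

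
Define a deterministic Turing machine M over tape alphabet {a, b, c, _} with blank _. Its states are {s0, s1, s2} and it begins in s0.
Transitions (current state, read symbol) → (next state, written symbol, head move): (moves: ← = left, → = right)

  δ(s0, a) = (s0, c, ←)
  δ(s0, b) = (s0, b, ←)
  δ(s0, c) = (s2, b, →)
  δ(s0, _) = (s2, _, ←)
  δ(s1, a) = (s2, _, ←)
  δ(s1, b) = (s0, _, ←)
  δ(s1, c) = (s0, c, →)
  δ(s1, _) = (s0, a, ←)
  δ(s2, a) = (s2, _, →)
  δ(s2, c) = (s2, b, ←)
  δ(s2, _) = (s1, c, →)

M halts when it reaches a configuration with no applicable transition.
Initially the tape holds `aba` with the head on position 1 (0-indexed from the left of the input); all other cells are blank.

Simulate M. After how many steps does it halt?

s0 | __a[b]a   read b → write b, move ←, go to s0
s0 | __[a]ba   read a → write c, move ←, go to s0
s0 | _[_]cba   read _ → write _, move ←, go to s2
s2 | [_]_cba   read _ → write c, move →, go to s1
s1 | c[_]cba   read _ → write a, move ←, go to s0
s0 | [c]acba   read c → write b, move →, go to s2
s2 | b[a]cba   read a → write _, move →, go to s2
s2 | b_[c]ba   read c → write b, move ←, go to s2
s2 | b[_]bba   read _ → write c, move →, go to s1
s1 | bc[b]ba   read b → write _, move ←, go to s0
s0 | b[c]_ba   read c → write b, move →, go to s2
s2 | bb[_]ba   read _ → write c, move →, go to s1
s1 | bbc[b]a   read b → write _, move ←, go to s0
s0 | bb[c]_a   read c → write b, move →, go to s2
s2 | bbb[_]a   read _ → write c, move →, go to s1
s1 | bbbc[a]   read a → write _, move ←, go to s2
s2 | bbb[c]_   read c → write b, move ←, go to s2
s2 | bb[b]b_
M halts after 17 transitions.

17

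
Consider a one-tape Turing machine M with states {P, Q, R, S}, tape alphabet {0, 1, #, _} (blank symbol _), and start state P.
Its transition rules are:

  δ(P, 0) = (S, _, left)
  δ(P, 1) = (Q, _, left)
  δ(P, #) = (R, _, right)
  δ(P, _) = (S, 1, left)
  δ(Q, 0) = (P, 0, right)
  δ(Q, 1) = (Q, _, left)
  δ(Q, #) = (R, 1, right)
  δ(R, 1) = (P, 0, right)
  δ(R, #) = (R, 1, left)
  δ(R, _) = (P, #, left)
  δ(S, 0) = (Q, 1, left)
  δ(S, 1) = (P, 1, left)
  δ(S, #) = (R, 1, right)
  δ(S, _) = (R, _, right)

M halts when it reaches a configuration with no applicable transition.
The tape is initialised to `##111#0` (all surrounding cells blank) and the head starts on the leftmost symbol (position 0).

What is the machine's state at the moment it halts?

Q

state=P head=0 tape=__[#]#111#0   (P,#)→(R,_,right)
state=R head=1 tape=___[#]111#0   (R,#)→(R,1,left)
state=R head=0 tape=__[_]1111#0   (R,_)→(P,#,left)
state=P head=-1 tape=_[_]#1111#0   (P,_)→(S,1,left)
state=S head=-2 tape=[_]1#1111#0   (S,_)→(R,_,right)
state=R head=-1 tape=_[1]#1111#0   (R,1)→(P,0,right)
state=P head=0 tape=_0[#]1111#0   (P,#)→(R,_,right)
state=R head=1 tape=_0_[1]111#0   (R,1)→(P,0,right)
state=P head=2 tape=_0_0[1]11#0   (P,1)→(Q,_,left)
state=Q head=1 tape=_0_[0]_11#0   (Q,0)→(P,0,right)
state=P head=2 tape=_0_0[_]11#0   (P,_)→(S,1,left)
state=S head=1 tape=_0_[0]111#0   (S,0)→(Q,1,left)
state=Q head=0 tape=_0[_]1111#0
No transition is defined for (Q, _); M halts in state Q.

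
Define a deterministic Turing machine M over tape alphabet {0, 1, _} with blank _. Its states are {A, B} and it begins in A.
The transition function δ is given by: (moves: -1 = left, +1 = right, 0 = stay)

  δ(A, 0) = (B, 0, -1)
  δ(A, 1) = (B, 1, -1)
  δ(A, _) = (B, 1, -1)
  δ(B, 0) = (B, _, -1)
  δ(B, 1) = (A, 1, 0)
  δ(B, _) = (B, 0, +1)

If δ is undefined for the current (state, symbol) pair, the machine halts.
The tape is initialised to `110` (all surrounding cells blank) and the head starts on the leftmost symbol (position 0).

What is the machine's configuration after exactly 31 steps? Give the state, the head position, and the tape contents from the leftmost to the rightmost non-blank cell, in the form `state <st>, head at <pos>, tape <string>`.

state B, head at -3, tape 00___110

A | _____[1]10   read 1 → write 1, move -1, go to B
B | ____[_]110   read _ → write 0, move +1, go to B
B | ____0[1]10   read 1 → write 1, move 0, go to A
A | ____0[1]10   read 1 → write 1, move -1, go to B
B | ____[0]110   read 0 → write _, move -1, go to B
B | ___[_]_110   read _ → write 0, move +1, go to B
B | ___0[_]110   read _ → write 0, move +1, go to B
B | ___00[1]10   read 1 → write 1, move 0, go to A
A | ___00[1]10   read 1 → write 1, move -1, go to B
B | ___0[0]110   read 0 → write _, move -1, go to B
B | ___[0]_110   read 0 → write _, move -1, go to B
B | __[_]__110   read _ → write 0, move +1, go to B
B | __0[_]_110   read _ → write 0, move +1, go to B
B | __00[_]110   read _ → write 0, move +1, go to B
B | __000[1]10   read 1 → write 1, move 0, go to A
A | __000[1]10   read 1 → write 1, move -1, go to B
B | __00[0]110   read 0 → write _, move -1, go to B
B | __0[0]_110   read 0 → write _, move -1, go to B
B | __[0]__110   read 0 → write _, move -1, go to B
B | _[_]___110   read _ → write 0, move +1, go to B
B | _0[_]__110   read _ → write 0, move +1, go to B
B | _00[_]_110   read _ → write 0, move +1, go to B
B | _000[_]110   read _ → write 0, move +1, go to B
B | _0000[1]10   read 1 → write 1, move 0, go to A
A | _0000[1]10   read 1 → write 1, move -1, go to B
B | _000[0]110   read 0 → write _, move -1, go to B
B | _00[0]_110   read 0 → write _, move -1, go to B
B | _0[0]__110   read 0 → write _, move -1, go to B
B | _[0]___110   read 0 → write _, move -1, go to B
B | [_]____110   read _ → write 0, move +1, go to B
B | 0[_]___110   read _ → write 0, move +1, go to B
B | 00[_]__110
After 31 steps: state B, head at -3, tape 00___110.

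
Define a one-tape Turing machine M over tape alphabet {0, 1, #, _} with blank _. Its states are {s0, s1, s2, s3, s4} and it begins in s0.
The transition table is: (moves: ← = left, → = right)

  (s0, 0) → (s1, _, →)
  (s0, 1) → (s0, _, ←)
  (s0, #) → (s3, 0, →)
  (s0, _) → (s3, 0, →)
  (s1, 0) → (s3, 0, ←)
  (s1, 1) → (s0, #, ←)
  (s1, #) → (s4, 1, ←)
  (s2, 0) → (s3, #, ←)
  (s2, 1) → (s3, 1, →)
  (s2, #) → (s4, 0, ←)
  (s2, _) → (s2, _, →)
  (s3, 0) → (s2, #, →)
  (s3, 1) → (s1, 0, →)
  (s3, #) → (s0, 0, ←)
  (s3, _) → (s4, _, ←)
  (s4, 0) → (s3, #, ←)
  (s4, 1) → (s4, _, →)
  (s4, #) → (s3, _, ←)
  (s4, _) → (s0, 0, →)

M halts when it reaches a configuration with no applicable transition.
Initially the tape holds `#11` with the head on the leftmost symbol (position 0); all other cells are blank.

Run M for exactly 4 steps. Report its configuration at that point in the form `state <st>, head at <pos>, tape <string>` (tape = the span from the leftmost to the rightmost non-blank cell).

state=s0 head=0 tape=[#]11   (s0,#)→(s3,0,→)
state=s3 head=1 tape=0[1]1   (s3,1)→(s1,0,→)
state=s1 head=2 tape=00[1]   (s1,1)→(s0,#,←)
state=s0 head=1 tape=0[0]#   (s0,0)→(s1,_,→)
state=s1 head=2 tape=0_[#]
After 4 steps: state s1, head at 2, tape 0_#.

state s1, head at 2, tape 0_#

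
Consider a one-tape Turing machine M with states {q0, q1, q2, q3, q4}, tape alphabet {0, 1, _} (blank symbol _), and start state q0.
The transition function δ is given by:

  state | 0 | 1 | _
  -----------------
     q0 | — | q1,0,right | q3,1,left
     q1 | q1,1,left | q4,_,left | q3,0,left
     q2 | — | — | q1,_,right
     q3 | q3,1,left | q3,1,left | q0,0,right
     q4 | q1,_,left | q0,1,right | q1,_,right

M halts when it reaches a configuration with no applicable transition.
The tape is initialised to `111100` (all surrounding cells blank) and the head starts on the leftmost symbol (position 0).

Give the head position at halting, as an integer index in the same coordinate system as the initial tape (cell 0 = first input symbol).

-1

state=q0 head=0 tape=__[1]11100   (q0,1)→(q1,0,right)
state=q1 head=1 tape=__0[1]1100   (q1,1)→(q4,_,left)
state=q4 head=0 tape=__[0]_1100   (q4,0)→(q1,_,left)
state=q1 head=-1 tape=_[_]__1100   (q1,_)→(q3,0,left)
state=q3 head=-2 tape=[_]0__1100   (q3,_)→(q0,0,right)
state=q0 head=-1 tape=0[0]__1100
At halt the head is at cell -1.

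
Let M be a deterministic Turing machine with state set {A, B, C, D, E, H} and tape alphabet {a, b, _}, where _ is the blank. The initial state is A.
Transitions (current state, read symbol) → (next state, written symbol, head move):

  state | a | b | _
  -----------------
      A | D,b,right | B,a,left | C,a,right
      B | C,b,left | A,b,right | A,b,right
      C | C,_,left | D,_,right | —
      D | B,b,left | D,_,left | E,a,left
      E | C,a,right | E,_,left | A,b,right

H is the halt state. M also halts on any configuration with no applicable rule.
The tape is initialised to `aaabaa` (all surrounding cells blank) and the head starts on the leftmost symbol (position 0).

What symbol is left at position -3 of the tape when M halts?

b

A | ___[a]aabaa   read a → write b, move right, go to D
D | ___b[a]abaa   read a → write b, move left, go to B
B | ___[b]babaa   read b → write b, move right, go to A
A | ___b[b]abaa   read b → write a, move left, go to B
B | ___[b]aabaa   read b → write b, move right, go to A
A | ___b[a]abaa   read a → write b, move right, go to D
D | ___bb[a]baa   read a → write b, move left, go to B
B | ___b[b]bbaa   read b → write b, move right, go to A
A | ___bb[b]baa   read b → write a, move left, go to B
B | ___b[b]abaa   read b → write b, move right, go to A
A | ___bb[a]baa   read a → write b, move right, go to D
D | ___bbb[b]aa   read b → write _, move left, go to D
D | ___bb[b]_aa   read b → write _, move left, go to D
D | ___b[b]__aa   read b → write _, move left, go to D
D | ___[b]___aa   read b → write _, move left, go to D
D | __[_]____aa   read _ → write a, move left, go to E
E | _[_]a____aa   read _ → write b, move right, go to A
A | _b[a]____aa   read a → write b, move right, go to D
D | _bb[_]___aa   read _ → write a, move left, go to E
E | _b[b]a___aa   read b → write _, move left, go to E
E | _[b]_a___aa   read b → write _, move left, go to E
E | [_]__a___aa   read _ → write b, move right, go to A
A | b[_]_a___aa   read _ → write a, move right, go to C
C | ba[_]a___aa
Cell -3 holds b when M halts.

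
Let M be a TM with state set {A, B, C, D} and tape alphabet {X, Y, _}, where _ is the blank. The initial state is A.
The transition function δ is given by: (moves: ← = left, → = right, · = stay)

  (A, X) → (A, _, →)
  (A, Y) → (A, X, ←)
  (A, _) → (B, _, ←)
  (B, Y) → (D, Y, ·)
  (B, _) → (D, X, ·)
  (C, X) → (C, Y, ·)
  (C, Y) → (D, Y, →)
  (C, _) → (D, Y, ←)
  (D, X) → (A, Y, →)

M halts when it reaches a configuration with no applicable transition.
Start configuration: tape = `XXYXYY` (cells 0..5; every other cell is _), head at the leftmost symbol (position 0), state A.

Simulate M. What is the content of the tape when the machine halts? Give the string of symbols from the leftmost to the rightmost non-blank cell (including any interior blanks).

state=A head=0 tape=[X]XYXYY   (A,X)→(A,_,→)
state=A head=1 tape=_[X]YXYY   (A,X)→(A,_,→)
state=A head=2 tape=__[Y]XYY   (A,Y)→(A,X,←)
state=A head=1 tape=_[_]XXYY   (A,_)→(B,_,←)
state=B head=0 tape=[_]_XXYY   (B,_)→(D,X,·)
state=D head=0 tape=[X]_XXYY   (D,X)→(A,Y,→)
state=A head=1 tape=Y[_]XXYY   (A,_)→(B,_,←)
state=B head=0 tape=[Y]_XXYY   (B,Y)→(D,Y,·)
state=D head=0 tape=[Y]_XXYY
The non-blank tape span at halt is Y_XXYY.

Y_XXYY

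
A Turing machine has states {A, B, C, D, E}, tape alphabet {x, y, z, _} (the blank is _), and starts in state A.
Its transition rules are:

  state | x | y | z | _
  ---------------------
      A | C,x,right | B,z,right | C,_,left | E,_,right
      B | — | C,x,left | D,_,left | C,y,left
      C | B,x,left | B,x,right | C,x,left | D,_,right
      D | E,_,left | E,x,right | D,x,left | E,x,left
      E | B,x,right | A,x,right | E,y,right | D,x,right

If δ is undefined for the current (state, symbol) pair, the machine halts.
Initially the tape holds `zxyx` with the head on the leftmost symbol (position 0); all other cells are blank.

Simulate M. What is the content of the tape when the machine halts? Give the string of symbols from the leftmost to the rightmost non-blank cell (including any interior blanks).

A | ___[z]xyx   read z → write _, move left, go to C
C | __[_]_xyx   read _ → write _, move right, go to D
D | ___[_]xyx   read _ → write x, move left, go to E
E | __[_]xxyx   read _ → write x, move right, go to D
D | __x[x]xyx   read x → write _, move left, go to E
E | __[x]_xyx   read x → write x, move right, go to B
B | __x[_]xyx   read _ → write y, move left, go to C
C | __[x]yxyx   read x → write x, move left, go to B
B | _[_]xyxyx   read _ → write y, move left, go to C
C | [_]yxyxyx   read _ → write _, move right, go to D
D | _[y]xyxyx   read y → write x, move right, go to E
E | _x[x]yxyx   read x → write x, move right, go to B
B | _xx[y]xyx   read y → write x, move left, go to C
C | _x[x]xxyx   read x → write x, move left, go to B
B | _[x]xxxyx
The non-blank tape span at halt is xxxxyx.

xxxxyx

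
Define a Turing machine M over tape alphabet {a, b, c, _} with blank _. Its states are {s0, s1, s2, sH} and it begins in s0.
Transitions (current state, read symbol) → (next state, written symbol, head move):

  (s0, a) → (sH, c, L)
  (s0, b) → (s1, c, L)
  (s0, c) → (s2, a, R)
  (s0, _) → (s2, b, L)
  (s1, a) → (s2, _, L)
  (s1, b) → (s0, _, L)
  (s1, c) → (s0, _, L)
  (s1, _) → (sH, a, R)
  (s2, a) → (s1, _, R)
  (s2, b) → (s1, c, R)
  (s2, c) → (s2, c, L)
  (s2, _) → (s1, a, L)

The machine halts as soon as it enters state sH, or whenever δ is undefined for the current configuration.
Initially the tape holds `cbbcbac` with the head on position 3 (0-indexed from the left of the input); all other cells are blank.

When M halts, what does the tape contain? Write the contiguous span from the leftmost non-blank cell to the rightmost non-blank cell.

ccaa__c

state=s0 head=3 tape=cbb[c]bac   (s0,c)→(s2,a,R)
state=s2 head=4 tape=cbba[b]ac   (s2,b)→(s1,c,R)
state=s1 head=5 tape=cbbac[a]c   (s1,a)→(s2,_,L)
state=s2 head=4 tape=cbba[c]_c   (s2,c)→(s2,c,L)
state=s2 head=3 tape=cbb[a]c_c   (s2,a)→(s1,_,R)
state=s1 head=4 tape=cbb_[c]_c   (s1,c)→(s0,_,L)
state=s0 head=3 tape=cbb[_]__c   (s0,_)→(s2,b,L)
state=s2 head=2 tape=cb[b]b__c   (s2,b)→(s1,c,R)
state=s1 head=3 tape=cbc[b]__c   (s1,b)→(s0,_,L)
state=s0 head=2 tape=cb[c]___c   (s0,c)→(s2,a,R)
state=s2 head=3 tape=cba[_]__c   (s2,_)→(s1,a,L)
state=s1 head=2 tape=cb[a]a__c   (s1,a)→(s2,_,L)
state=s2 head=1 tape=c[b]_a__c   (s2,b)→(s1,c,R)
state=s1 head=2 tape=cc[_]a__c   (s1,_)→(sH,a,R)
state=sH head=3 tape=cca[a]__c
The non-blank tape span at halt is ccaa__c.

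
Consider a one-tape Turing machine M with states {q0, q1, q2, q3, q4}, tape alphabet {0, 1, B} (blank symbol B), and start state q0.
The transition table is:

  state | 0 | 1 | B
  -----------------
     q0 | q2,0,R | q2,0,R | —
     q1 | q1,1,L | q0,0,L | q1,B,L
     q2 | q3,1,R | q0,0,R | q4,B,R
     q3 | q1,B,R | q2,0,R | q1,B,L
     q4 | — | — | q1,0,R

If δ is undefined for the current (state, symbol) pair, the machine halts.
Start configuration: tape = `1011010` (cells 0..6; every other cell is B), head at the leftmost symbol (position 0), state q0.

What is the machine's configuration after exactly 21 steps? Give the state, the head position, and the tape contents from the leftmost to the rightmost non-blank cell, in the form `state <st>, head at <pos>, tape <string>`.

state=q0 head=0 tape=[1]011010BBB   (q0,1)→(q2,0,R)
state=q2 head=1 tape=0[0]11010BBB   (q2,0)→(q3,1,R)
state=q3 head=2 tape=01[1]1010BBB   (q3,1)→(q2,0,R)
state=q2 head=3 tape=010[1]010BBB   (q2,1)→(q0,0,R)
state=q0 head=4 tape=0100[0]10BBB   (q0,0)→(q2,0,R)
state=q2 head=5 tape=01000[1]0BBB   (q2,1)→(q0,0,R)
state=q0 head=6 tape=010000[0]BBB   (q0,0)→(q2,0,R)
state=q2 head=7 tape=0100000[B]BB   (q2,B)→(q4,B,R)
state=q4 head=8 tape=0100000B[B]B   (q4,B)→(q1,0,R)
state=q1 head=9 tape=0100000B0[B]   (q1,B)→(q1,B,L)
state=q1 head=8 tape=0100000B[0]B   (q1,0)→(q1,1,L)
state=q1 head=7 tape=0100000[B]1B   (q1,B)→(q1,B,L)
state=q1 head=6 tape=010000[0]B1B   (q1,0)→(q1,1,L)
state=q1 head=5 tape=01000[0]1B1B   (q1,0)→(q1,1,L)
state=q1 head=4 tape=0100[0]11B1B   (q1,0)→(q1,1,L)
state=q1 head=3 tape=010[0]111B1B   (q1,0)→(q1,1,L)
state=q1 head=2 tape=01[0]1111B1B   (q1,0)→(q1,1,L)
state=q1 head=1 tape=0[1]11111B1B   (q1,1)→(q0,0,L)
state=q0 head=0 tape=[0]011111B1B   (q0,0)→(q2,0,R)
state=q2 head=1 tape=0[0]11111B1B   (q2,0)→(q3,1,R)
state=q3 head=2 tape=01[1]1111B1B   (q3,1)→(q2,0,R)
state=q2 head=3 tape=010[1]111B1B
After 21 steps: state q2, head at 3, tape 0101111B1.

state q2, head at 3, tape 0101111B1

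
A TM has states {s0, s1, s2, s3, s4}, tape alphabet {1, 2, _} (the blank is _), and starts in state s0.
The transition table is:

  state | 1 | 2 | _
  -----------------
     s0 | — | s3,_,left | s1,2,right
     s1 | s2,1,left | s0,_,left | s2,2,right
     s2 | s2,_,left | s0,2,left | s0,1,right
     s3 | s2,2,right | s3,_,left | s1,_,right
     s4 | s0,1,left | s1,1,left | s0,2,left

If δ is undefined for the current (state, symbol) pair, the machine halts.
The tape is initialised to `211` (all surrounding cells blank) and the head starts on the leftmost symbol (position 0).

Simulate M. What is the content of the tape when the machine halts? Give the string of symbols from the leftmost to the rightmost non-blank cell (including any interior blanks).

s0 | __[2]11   read 2 → write _, move left, go to s3
s3 | _[_]_11   read _ → write _, move right, go to s1
s1 | __[_]11   read _ → write 2, move right, go to s2
s2 | __2[1]1   read 1 → write _, move left, go to s2
s2 | __[2]_1   read 2 → write 2, move left, go to s0
s0 | _[_]2_1   read _ → write 2, move right, go to s1
s1 | _2[2]_1   read 2 → write _, move left, go to s0
s0 | _[2]__1   read 2 → write _, move left, go to s3
s3 | [_]___1   read _ → write _, move right, go to s1
s1 | _[_]__1   read _ → write 2, move right, go to s2
s2 | _2[_]_1   read _ → write 1, move right, go to s0
s0 | _21[_]1   read _ → write 2, move right, go to s1
s1 | _212[1]   read 1 → write 1, move left, go to s2
s2 | _21[2]1   read 2 → write 2, move left, go to s0
s0 | _2[1]21
The non-blank tape span at halt is 2121.

2121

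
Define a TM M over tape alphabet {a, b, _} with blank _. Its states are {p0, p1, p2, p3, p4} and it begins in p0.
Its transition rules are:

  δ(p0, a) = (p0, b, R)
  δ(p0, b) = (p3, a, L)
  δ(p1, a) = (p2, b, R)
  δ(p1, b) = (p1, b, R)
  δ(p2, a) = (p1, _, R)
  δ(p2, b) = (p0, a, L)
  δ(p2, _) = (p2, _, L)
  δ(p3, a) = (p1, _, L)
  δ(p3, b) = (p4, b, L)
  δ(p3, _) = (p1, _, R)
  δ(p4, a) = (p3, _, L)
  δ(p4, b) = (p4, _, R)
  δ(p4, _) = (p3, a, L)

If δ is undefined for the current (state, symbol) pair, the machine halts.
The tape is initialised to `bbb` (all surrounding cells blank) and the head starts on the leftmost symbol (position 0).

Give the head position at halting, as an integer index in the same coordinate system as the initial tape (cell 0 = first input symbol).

3

p0 | _[b]bb_   read b → write a, move L, go to p3
p3 | [_]abb_   read _ → write _, move R, go to p1
p1 | _[a]bb_   read a → write b, move R, go to p2
p2 | _b[b]b_   read b → write a, move L, go to p0
p0 | _[b]ab_   read b → write a, move L, go to p3
p3 | [_]aab_   read _ → write _, move R, go to p1
p1 | _[a]ab_   read a → write b, move R, go to p2
p2 | _b[a]b_   read a → write _, move R, go to p1
p1 | _b_[b]_   read b → write b, move R, go to p1
p1 | _b_b[_]
At halt the head is at cell 3.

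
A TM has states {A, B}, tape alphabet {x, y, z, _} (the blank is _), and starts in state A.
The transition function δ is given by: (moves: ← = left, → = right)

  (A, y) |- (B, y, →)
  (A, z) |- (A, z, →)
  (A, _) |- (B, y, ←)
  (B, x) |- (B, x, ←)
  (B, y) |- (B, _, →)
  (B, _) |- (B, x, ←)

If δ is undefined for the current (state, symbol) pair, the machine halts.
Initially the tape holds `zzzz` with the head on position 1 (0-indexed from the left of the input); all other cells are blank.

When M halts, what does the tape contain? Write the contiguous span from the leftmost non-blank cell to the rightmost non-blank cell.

A | z[z]zz_   read z → write z, move →, go to A
A | zz[z]z_   read z → write z, move →, go to A
A | zzz[z]_   read z → write z, move →, go to A
A | zzzz[_]   read _ → write y, move ←, go to B
B | zzz[z]y
The non-blank tape span at halt is zzzzy.

zzzzy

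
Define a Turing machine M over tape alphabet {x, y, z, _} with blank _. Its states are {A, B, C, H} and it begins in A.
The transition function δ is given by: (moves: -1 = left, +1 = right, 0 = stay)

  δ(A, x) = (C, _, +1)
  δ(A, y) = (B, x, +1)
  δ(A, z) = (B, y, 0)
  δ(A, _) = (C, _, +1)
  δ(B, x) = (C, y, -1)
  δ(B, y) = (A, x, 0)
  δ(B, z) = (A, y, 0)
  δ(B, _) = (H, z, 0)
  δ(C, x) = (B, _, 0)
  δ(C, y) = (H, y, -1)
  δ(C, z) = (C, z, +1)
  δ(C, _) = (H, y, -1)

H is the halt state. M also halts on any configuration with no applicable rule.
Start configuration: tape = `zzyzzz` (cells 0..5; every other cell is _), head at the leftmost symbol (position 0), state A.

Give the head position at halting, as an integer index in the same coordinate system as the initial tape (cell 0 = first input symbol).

state=A head=0 tape=[z]zyzzz   (A,z)→(B,y,0)
state=B head=0 tape=[y]zyzzz   (B,y)→(A,x,0)
state=A head=0 tape=[x]zyzzz   (A,x)→(C,_,+1)
state=C head=1 tape=_[z]yzzz   (C,z)→(C,z,+1)
state=C head=2 tape=_z[y]zzz   (C,y)→(H,y,-1)
state=H head=1 tape=_[z]yzzz
At halt the head is at cell 1.

1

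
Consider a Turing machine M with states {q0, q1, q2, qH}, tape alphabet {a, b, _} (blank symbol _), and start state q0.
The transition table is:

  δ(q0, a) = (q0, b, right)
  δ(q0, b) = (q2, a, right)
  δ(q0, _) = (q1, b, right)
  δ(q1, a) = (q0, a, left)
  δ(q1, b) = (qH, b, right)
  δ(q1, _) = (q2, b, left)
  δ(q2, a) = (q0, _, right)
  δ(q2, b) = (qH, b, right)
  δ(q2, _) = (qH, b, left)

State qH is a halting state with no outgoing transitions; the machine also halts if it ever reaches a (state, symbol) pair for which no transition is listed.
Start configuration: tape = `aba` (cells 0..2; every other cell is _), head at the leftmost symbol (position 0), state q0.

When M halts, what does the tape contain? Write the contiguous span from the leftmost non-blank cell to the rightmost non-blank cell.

state=q0 head=0 tape=[a]ba__   (q0,a)→(q0,b,right)
state=q0 head=1 tape=b[b]a__   (q0,b)→(q2,a,right)
state=q2 head=2 tape=ba[a]__   (q2,a)→(q0,_,right)
state=q0 head=3 tape=ba_[_]_   (q0,_)→(q1,b,right)
state=q1 head=4 tape=ba_b[_]   (q1,_)→(q2,b,left)
state=q2 head=3 tape=ba_[b]b   (q2,b)→(qH,b,right)
state=qH head=4 tape=ba_b[b]
The non-blank tape span at halt is ba_bb.

ba_bb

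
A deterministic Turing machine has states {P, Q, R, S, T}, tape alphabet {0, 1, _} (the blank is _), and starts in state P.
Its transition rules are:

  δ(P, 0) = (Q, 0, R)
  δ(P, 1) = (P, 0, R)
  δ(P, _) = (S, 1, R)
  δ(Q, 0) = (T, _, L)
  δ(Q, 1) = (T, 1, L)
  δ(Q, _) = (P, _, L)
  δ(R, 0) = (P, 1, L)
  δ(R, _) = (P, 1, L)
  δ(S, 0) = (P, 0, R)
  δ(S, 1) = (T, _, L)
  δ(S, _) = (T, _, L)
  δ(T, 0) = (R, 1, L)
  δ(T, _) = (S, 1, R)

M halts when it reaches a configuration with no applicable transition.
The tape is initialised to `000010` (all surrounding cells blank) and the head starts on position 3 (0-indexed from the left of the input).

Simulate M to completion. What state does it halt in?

state=P head=3 tape=_000[0]10   (P,0)→(Q,0,R)
state=Q head=4 tape=_0000[1]0   (Q,1)→(T,1,L)
state=T head=3 tape=_000[0]10   (T,0)→(R,1,L)
state=R head=2 tape=_00[0]110   (R,0)→(P,1,L)
state=P head=1 tape=_0[0]1110   (P,0)→(Q,0,R)
state=Q head=2 tape=_00[1]110   (Q,1)→(T,1,L)
state=T head=1 tape=_0[0]1110   (T,0)→(R,1,L)
state=R head=0 tape=_[0]11110   (R,0)→(P,1,L)
state=P head=-1 tape=[_]111110   (P,_)→(S,1,R)
state=S head=0 tape=1[1]11110   (S,1)→(T,_,L)
state=T head=-1 tape=[1]_11110
No transition is defined for (T, 1); M halts in state T.

T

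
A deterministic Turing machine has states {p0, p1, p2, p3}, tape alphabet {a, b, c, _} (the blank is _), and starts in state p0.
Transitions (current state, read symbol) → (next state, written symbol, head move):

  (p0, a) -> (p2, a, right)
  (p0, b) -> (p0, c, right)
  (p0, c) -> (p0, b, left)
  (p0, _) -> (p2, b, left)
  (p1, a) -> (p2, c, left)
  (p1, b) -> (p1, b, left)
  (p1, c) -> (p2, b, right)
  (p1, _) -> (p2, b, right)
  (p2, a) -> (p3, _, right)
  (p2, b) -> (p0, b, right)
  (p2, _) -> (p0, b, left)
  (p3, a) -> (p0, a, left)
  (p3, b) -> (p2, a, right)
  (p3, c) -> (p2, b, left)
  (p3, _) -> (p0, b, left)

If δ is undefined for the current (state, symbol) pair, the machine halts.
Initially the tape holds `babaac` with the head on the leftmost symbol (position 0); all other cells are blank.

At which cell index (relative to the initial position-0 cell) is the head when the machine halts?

p0 | [b]abaac_   read b → write c, move right, go to p0
p0 | c[a]baac_   read a → write a, move right, go to p2
p2 | ca[b]aac_   read b → write b, move right, go to p0
p0 | cab[a]ac_   read a → write a, move right, go to p2
p2 | caba[a]c_   read a → write _, move right, go to p3
p3 | caba_[c]_   read c → write b, move left, go to p2
p2 | caba[_]b_   read _ → write b, move left, go to p0
p0 | cab[a]bb_   read a → write a, move right, go to p2
p2 | caba[b]b_   read b → write b, move right, go to p0
p0 | cabab[b]_   read b → write c, move right, go to p0
p0 | cababc[_]   read _ → write b, move left, go to p2
p2 | cabab[c]b
At halt the head is at cell 5.

5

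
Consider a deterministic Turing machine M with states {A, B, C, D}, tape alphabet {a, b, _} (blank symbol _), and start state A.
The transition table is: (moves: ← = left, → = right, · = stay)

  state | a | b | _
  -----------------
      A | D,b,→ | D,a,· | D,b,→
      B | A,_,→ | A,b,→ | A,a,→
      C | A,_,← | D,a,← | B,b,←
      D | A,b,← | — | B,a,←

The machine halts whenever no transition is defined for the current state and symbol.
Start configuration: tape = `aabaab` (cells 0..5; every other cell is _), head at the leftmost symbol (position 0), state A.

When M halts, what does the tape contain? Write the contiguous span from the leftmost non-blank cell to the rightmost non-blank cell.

A | _[a]abaab   read a → write b, move →, go to D
D | _b[a]baab   read a → write b, move ←, go to A
A | _[b]bbaab   read b → write a, move ·, go to D
D | _[a]bbaab   read a → write b, move ←, go to A
A | [_]bbbaab   read _ → write b, move →, go to D
D | b[b]bbaab
The non-blank tape span at halt is bbbbaab.

bbbbaab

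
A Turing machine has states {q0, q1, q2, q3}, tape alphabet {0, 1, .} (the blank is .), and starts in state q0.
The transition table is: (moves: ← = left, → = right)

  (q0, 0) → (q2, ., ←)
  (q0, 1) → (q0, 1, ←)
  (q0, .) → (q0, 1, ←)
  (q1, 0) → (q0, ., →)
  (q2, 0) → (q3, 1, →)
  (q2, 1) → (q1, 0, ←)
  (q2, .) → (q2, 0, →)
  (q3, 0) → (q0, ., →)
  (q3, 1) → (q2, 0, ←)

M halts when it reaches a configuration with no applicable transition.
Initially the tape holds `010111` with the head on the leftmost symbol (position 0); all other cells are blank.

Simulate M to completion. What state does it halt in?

q3

state=q0 head=0 tape=.[0]10111.   (q0,0)→(q2,.,←)
state=q2 head=-1 tape=[.].10111.   (q2,.)→(q2,0,→)
state=q2 head=0 tape=0[.]10111.   (q2,.)→(q2,0,→)
state=q2 head=1 tape=00[1]0111.   (q2,1)→(q1,0,←)
state=q1 head=0 tape=0[0]00111.   (q1,0)→(q0,.,→)
state=q0 head=1 tape=0.[0]0111.   (q0,0)→(q2,.,←)
state=q2 head=0 tape=0[.].0111.   (q2,.)→(q2,0,→)
state=q2 head=1 tape=00[.]0111.   (q2,.)→(q2,0,→)
state=q2 head=2 tape=000[0]111.   (q2,0)→(q3,1,→)
state=q3 head=3 tape=0001[1]11.   (q3,1)→(q2,0,←)
state=q2 head=2 tape=000[1]011.   (q2,1)→(q1,0,←)
state=q1 head=1 tape=00[0]0011.   (q1,0)→(q0,.,→)
state=q0 head=2 tape=00.[0]011.   (q0,0)→(q2,.,←)
state=q2 head=1 tape=00[.].011.   (q2,.)→(q2,0,→)
state=q2 head=2 tape=000[.]011.   (q2,.)→(q2,0,→)
state=q2 head=3 tape=0000[0]11.   (q2,0)→(q3,1,→)
state=q3 head=4 tape=00001[1]1.   (q3,1)→(q2,0,←)
state=q2 head=3 tape=0000[1]01.   (q2,1)→(q1,0,←)
state=q1 head=2 tape=000[0]001.   (q1,0)→(q0,.,→)
state=q0 head=3 tape=000.[0]01.   (q0,0)→(q2,.,←)
state=q2 head=2 tape=000[.].01.   (q2,.)→(q2,0,→)
state=q2 head=3 tape=0000[.]01.   (q2,.)→(q2,0,→)
state=q2 head=4 tape=00000[0]1.   (q2,0)→(q3,1,→)
state=q3 head=5 tape=000001[1].   (q3,1)→(q2,0,←)
state=q2 head=4 tape=00000[1]0.   (q2,1)→(q1,0,←)
state=q1 head=3 tape=0000[0]00.   (q1,0)→(q0,.,→)
state=q0 head=4 tape=0000.[0]0.   (q0,0)→(q2,.,←)
state=q2 head=3 tape=0000[.].0.   (q2,.)→(q2,0,→)
state=q2 head=4 tape=00000[.]0.   (q2,.)→(q2,0,→)
state=q2 head=5 tape=000000[0].   (q2,0)→(q3,1,→)
state=q3 head=6 tape=0000001[.]
No transition is defined for (q3, .); M halts in state q3.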